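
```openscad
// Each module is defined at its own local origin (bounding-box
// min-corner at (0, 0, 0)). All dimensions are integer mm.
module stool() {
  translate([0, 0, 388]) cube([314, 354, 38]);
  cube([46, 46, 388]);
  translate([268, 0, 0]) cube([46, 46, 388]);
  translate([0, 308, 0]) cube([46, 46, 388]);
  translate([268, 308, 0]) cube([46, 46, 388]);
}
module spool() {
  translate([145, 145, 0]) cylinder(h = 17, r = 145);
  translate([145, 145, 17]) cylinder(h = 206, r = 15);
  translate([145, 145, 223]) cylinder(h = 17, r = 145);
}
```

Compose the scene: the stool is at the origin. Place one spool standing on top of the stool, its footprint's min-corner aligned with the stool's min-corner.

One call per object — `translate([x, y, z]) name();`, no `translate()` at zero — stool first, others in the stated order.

stool();
translate([0, 0, 426]) spool();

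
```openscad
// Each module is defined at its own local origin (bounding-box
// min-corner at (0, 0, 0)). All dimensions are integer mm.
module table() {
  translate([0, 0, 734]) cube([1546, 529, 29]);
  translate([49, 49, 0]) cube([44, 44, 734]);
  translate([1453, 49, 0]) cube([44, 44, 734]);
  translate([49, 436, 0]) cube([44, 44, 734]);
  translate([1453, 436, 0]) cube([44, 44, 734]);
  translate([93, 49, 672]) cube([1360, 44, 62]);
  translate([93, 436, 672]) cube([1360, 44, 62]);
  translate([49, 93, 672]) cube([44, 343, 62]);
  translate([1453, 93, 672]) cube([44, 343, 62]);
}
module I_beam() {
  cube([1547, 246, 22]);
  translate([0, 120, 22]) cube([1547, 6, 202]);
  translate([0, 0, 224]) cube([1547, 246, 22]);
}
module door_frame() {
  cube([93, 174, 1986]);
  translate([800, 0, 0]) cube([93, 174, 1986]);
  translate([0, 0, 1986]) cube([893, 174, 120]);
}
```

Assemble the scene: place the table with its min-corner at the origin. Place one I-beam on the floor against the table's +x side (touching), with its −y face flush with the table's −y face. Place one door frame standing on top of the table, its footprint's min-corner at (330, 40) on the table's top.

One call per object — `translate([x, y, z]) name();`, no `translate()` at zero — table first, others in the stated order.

table();
translate([1546, 0, 0]) I_beam();
translate([330, 40, 763]) door_frame();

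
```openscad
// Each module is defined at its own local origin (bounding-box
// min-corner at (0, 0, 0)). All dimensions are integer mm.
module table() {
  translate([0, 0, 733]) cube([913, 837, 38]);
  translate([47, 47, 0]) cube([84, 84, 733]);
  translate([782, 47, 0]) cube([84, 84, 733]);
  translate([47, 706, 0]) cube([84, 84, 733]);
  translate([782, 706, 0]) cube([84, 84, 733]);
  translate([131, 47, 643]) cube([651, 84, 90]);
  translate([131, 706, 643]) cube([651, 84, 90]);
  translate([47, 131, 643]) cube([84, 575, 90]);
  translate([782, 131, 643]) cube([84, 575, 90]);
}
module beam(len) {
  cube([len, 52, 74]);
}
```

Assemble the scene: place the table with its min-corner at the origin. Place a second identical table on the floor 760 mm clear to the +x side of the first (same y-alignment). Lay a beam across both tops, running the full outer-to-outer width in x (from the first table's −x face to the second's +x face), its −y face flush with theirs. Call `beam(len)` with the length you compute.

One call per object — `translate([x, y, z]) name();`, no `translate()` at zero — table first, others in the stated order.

table();
translate([1673, 0, 0]) table();
translate([0, 0, 771]) beam(2586);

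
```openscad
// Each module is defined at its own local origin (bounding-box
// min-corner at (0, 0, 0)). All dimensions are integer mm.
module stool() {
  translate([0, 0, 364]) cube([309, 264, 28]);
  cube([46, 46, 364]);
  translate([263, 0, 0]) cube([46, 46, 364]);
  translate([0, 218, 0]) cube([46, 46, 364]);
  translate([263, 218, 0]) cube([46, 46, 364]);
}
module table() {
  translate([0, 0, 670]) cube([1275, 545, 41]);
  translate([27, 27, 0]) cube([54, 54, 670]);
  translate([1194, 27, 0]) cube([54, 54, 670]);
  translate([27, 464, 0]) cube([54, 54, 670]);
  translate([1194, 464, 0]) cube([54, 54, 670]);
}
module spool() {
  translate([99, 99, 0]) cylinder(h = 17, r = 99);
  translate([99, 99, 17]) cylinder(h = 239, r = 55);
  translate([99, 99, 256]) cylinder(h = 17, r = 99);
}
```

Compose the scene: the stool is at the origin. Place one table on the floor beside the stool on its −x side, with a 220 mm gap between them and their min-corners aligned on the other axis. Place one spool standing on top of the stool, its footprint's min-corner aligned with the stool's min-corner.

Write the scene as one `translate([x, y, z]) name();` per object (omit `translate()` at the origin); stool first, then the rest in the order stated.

stool();
translate([-1495, 0, 0]) table();
translate([0, 0, 392]) spool();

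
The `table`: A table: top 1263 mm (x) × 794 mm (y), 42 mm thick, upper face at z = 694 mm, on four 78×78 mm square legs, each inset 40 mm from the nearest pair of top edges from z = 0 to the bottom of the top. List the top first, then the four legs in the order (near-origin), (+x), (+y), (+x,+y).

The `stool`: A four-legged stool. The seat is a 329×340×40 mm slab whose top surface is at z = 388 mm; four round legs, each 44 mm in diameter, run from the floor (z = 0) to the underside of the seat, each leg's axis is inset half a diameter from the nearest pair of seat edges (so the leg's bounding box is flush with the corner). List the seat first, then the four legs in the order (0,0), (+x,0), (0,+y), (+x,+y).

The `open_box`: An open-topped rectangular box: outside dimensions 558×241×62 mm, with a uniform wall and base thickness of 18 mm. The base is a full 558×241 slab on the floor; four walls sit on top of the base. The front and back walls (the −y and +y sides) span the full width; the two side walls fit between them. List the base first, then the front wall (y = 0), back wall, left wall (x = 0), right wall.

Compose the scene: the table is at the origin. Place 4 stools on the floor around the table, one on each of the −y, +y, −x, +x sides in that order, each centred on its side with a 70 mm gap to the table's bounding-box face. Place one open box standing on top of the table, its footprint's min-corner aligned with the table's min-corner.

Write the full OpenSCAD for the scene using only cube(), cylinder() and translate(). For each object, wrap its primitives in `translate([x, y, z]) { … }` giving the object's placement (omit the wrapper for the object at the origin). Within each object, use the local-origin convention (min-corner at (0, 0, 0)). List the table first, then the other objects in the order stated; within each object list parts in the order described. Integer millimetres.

translate([0, 0, 652]) cube([1263, 794, 42]);
translate([40, 40, 0]) cube([78, 78, 652]);
translate([1145, 40, 0]) cube([78, 78, 652]);
translate([40, 676, 0]) cube([78, 78, 652]);
translate([1145, 676, 0]) cube([78, 78, 652]);
translate([467, -410, 0]) {
  translate([0, 0, 348]) cube([329, 340, 40]);
  translate([22, 22, 0]) cylinder(h = 348, r = 22);
  translate([307, 22, 0]) cylinder(h = 348, r = 22);
  translate([22, 318, 0]) cylinder(h = 348, r = 22);
  translate([307, 318, 0]) cylinder(h = 348, r = 22);
}
translate([467, 864, 0]) {
  translate([0, 0, 348]) cube([329, 340, 40]);
  translate([22, 22, 0]) cylinder(h = 348, r = 22);
  translate([307, 22, 0]) cylinder(h = 348, r = 22);
  translate([22, 318, 0]) cylinder(h = 348, r = 22);
  translate([307, 318, 0]) cylinder(h = 348, r = 22);
}
translate([-399, 227, 0]) {
  translate([0, 0, 348]) cube([329, 340, 40]);
  translate([22, 22, 0]) cylinder(h = 348, r = 22);
  translate([307, 22, 0]) cylinder(h = 348, r = 22);
  translate([22, 318, 0]) cylinder(h = 348, r = 22);
  translate([307, 318, 0]) cylinder(h = 348, r = 22);
}
translate([1333, 227, 0]) {
  translate([0, 0, 348]) cube([329, 340, 40]);
  translate([22, 22, 0]) cylinder(h = 348, r = 22);
  translate([307, 22, 0]) cylinder(h = 348, r = 22);
  translate([22, 318, 0]) cylinder(h = 348, r = 22);
  translate([307, 318, 0]) cylinder(h = 348, r = 22);
}
translate([0, 0, 694]) {
  cube([558, 241, 18]);
  translate([0, 0, 18]) cube([558, 18, 44]);
  translate([0, 223, 18]) cube([558, 18, 44]);
  translate([0, 18, 18]) cube([18, 205, 44]);
  translate([540, 18, 18]) cube([18, 205, 44]);
}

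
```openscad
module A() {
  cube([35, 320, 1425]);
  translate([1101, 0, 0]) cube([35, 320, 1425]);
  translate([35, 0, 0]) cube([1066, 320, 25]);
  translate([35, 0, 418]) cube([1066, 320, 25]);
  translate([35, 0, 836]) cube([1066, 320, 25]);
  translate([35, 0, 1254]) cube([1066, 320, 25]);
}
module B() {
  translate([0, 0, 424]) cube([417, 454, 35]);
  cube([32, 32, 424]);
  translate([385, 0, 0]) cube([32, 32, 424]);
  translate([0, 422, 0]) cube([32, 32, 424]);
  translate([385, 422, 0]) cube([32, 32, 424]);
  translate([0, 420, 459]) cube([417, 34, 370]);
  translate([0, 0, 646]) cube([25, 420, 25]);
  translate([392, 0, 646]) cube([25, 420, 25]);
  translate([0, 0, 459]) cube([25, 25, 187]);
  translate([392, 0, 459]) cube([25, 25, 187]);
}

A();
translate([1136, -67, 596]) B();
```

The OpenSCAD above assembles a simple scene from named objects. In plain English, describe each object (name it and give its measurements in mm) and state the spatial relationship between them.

A is a bookshelf 1136 mm wide overall, 320 mm deep and 1425 mm tall. The two sides are 35 mm thick vertical panels. 4 horizontal shelves of 25 mm thickness span between the inner faces of the sides; the lowest shelf sits on the floor and shelves are stacked with a clear vertical gap of 393 mm between each pair.

B is a chair: 417×454 mm seat, 35 mm thick, top at z = 459 mm, on four 32 mm square corner legs flush with the seat edges. A 34 mm thick backrest slab spans the full seat width, extending 370 mm above the seat top, its back face flush with the seat's +y edge. Two armrests of 25×25 mm section run along each side from the seat's front edge to the front of the backrest, top faces 212 mm above the seat top and outer faces flush with the seat's x-edges; a 25×25 mm post under the front of each armrest stands on the seat at the front corner.

The chair is beside the bookshelf with their tops flush at z = 1425.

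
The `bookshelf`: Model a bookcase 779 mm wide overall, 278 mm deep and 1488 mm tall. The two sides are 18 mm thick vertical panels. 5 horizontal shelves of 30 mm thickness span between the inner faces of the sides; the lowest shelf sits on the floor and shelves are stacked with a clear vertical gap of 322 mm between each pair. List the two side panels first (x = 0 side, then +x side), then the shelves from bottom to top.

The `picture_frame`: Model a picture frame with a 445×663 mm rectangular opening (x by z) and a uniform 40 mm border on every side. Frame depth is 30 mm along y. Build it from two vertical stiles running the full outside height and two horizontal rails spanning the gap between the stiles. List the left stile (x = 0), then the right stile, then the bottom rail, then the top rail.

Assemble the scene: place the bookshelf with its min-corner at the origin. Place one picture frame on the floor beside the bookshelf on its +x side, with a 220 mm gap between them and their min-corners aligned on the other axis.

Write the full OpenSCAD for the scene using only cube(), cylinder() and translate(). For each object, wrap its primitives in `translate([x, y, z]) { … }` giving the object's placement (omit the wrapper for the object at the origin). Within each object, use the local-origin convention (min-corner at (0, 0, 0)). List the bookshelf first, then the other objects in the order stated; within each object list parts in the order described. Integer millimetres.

cube([18, 278, 1488]);
translate([761, 0, 0]) cube([18, 278, 1488]);
translate([18, 0, 0]) cube([743, 278, 30]);
translate([18, 0, 352]) cube([743, 278, 30]);
translate([18, 0, 704]) cube([743, 278, 30]);
translate([18, 0, 1056]) cube([743, 278, 30]);
translate([18, 0, 1408]) cube([743, 278, 30]);
translate([999, 0, 0]) {
  cube([40, 30, 743]);
  translate([485, 0, 0]) cube([40, 30, 743]);
  translate([40, 0, 0]) cube([445, 30, 40]);
  translate([40, 0, 703]) cube([445, 30, 40]);
}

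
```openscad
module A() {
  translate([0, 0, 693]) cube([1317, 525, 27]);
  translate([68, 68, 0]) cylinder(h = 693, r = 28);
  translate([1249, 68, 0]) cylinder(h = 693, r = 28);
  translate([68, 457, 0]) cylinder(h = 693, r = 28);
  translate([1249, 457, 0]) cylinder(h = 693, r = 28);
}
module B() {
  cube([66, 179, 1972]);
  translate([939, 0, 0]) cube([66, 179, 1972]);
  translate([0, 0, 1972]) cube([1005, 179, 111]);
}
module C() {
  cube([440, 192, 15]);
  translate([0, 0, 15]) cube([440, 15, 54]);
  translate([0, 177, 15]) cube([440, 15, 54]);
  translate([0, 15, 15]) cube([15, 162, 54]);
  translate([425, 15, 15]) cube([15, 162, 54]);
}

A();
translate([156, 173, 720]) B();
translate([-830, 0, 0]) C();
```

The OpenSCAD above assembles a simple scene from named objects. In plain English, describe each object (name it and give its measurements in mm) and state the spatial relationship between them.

A is a rectangular dining table. The top is 1317×525×27 mm with its upper surface at z = 720 mm. It stands on four round legs of 56 mm diameter, each leg's bounding box inset 40 mm from the nearest pair of top edges, running from the floor to the underside of the top.

B is a door frame. The clear opening is 873 mm wide and 1972 mm high. Two 66 mm wide jambs, 179 mm deep, stand either side of the opening from the floor to the top of the opening. A 111 mm thick head sits across the top of both jambs, spanning the full outside width of the frame.

C is an open storage box with external size 440×192×69 mm and wall thickness 15 mm (the base is also 15 mm thick). The base covers the whole footprint; the four walls stand on the base, with the y-facing walls full-width and the x-facing walls fitting between their inner faces.

The door frame is on top of the table, centred. The open box is on the floor beside the table on its −x side.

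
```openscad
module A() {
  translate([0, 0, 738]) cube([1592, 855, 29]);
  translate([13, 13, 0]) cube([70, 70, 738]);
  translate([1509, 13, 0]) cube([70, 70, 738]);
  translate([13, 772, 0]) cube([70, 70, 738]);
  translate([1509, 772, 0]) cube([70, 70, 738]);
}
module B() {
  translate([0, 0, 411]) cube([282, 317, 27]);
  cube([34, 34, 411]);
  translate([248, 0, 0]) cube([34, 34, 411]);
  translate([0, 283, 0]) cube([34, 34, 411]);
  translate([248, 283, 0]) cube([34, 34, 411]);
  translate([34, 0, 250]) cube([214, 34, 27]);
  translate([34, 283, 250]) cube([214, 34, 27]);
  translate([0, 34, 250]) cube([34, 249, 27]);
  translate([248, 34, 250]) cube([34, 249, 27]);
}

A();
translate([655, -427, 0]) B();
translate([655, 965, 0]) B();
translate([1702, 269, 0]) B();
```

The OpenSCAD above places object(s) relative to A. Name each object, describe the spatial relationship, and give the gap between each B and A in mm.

A is a table. B is a stool. Three stools sit around the table at the −y, +y, +x sides. The gap between each stool and the table is 110 mm.

Each stool's nearest face is 110 mm from the table's bounding box.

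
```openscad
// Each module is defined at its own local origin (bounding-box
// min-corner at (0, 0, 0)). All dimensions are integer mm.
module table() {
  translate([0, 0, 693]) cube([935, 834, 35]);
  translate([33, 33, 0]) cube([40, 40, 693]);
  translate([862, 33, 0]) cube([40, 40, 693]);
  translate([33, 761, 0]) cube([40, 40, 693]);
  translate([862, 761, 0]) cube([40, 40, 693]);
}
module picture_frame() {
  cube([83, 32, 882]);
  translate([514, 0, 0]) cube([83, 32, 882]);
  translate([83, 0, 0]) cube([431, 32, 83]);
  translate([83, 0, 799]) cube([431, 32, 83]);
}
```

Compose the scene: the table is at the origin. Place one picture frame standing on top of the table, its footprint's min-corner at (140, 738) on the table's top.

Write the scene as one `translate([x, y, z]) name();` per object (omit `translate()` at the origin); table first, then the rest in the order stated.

table();
translate([140, 738, 728]) picture_frame();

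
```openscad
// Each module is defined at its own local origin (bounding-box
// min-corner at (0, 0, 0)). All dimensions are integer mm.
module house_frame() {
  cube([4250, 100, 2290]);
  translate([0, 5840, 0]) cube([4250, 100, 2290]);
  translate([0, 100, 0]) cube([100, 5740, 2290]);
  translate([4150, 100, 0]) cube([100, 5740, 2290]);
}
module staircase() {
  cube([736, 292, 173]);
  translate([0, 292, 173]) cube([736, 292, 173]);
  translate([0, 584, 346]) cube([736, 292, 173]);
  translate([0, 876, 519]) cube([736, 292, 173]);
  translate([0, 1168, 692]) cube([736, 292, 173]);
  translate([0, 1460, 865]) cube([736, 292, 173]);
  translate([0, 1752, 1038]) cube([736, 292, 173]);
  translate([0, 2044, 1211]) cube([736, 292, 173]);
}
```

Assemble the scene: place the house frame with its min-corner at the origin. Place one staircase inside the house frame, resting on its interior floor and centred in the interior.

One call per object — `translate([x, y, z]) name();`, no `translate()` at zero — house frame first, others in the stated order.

house_frame();
translate([1757, 1802, 0]) staircase();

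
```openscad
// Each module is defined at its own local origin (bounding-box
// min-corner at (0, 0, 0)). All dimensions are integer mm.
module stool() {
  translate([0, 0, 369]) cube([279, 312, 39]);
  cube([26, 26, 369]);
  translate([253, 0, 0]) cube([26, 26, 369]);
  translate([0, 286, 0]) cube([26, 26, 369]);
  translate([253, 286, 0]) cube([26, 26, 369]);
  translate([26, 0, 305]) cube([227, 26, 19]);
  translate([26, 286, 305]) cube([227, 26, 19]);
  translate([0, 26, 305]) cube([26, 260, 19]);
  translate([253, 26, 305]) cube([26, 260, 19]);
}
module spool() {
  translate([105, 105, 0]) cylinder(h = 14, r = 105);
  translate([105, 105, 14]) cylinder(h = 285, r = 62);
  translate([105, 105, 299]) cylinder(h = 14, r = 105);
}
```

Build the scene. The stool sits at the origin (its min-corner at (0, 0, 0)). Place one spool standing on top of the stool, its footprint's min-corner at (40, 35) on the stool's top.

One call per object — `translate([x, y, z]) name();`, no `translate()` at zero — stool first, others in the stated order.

stool();
translate([40, 35, 408]) spool();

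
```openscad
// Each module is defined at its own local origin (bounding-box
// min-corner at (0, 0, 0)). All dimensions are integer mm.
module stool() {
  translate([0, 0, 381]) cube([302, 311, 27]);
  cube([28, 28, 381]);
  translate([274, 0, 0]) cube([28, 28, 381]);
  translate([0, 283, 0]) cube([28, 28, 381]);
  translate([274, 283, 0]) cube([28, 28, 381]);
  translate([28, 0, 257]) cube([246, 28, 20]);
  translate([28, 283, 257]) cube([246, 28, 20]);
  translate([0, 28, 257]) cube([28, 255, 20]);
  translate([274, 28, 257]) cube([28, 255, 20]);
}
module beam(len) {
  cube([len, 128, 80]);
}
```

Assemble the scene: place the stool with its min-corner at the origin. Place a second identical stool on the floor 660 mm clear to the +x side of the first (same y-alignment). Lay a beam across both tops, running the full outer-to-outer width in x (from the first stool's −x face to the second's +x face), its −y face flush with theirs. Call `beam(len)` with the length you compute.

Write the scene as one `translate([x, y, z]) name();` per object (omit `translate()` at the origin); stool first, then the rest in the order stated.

stool();
translate([962, 0, 0]) stool();
translate([0, 0, 408]) beam(1264);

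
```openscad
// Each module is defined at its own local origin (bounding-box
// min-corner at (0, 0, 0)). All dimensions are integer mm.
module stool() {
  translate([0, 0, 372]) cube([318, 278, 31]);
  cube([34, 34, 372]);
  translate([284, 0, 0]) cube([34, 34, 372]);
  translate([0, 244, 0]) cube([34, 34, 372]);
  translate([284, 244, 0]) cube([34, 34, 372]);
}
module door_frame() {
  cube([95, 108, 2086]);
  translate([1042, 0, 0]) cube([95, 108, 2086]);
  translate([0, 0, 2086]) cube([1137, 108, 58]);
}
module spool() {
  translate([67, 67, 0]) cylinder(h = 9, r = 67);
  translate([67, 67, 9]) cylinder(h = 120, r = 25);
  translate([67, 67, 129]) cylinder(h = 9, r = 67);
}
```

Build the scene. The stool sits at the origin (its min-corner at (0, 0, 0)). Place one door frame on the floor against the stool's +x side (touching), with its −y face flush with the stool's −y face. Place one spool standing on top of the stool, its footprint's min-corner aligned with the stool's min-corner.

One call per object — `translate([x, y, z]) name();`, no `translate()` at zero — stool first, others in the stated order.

stool();
translate([318, 0, 0]) door_frame();
translate([0, 0, 403]) spool();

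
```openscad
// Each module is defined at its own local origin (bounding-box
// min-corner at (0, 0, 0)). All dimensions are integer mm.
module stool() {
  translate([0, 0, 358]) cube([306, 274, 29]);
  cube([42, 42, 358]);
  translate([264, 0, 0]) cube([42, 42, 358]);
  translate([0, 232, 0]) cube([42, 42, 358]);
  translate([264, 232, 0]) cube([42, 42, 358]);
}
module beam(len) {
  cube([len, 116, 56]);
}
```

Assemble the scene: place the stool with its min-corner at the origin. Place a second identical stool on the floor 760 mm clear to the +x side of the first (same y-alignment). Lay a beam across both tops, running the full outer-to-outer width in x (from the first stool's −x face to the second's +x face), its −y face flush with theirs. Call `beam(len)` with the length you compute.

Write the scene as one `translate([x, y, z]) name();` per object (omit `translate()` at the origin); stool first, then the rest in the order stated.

stool();
translate([1066, 0, 0]) stool();
translate([0, 0, 387]) beam(1372);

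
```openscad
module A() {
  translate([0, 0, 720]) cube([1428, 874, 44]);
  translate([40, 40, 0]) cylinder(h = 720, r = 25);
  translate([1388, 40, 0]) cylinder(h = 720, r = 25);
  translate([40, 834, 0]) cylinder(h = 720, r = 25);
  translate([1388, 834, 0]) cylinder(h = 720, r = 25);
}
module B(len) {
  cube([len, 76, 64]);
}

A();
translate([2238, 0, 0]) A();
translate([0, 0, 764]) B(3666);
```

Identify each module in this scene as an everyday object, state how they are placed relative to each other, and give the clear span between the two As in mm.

A is a table. B is a beam. A beam spans the tops of two tables. The clear span between the two tables is 810 mm.

Second table starts at x = 2238; first ends at x = 1428; clear span = 2238 − 1428 = 810 mm.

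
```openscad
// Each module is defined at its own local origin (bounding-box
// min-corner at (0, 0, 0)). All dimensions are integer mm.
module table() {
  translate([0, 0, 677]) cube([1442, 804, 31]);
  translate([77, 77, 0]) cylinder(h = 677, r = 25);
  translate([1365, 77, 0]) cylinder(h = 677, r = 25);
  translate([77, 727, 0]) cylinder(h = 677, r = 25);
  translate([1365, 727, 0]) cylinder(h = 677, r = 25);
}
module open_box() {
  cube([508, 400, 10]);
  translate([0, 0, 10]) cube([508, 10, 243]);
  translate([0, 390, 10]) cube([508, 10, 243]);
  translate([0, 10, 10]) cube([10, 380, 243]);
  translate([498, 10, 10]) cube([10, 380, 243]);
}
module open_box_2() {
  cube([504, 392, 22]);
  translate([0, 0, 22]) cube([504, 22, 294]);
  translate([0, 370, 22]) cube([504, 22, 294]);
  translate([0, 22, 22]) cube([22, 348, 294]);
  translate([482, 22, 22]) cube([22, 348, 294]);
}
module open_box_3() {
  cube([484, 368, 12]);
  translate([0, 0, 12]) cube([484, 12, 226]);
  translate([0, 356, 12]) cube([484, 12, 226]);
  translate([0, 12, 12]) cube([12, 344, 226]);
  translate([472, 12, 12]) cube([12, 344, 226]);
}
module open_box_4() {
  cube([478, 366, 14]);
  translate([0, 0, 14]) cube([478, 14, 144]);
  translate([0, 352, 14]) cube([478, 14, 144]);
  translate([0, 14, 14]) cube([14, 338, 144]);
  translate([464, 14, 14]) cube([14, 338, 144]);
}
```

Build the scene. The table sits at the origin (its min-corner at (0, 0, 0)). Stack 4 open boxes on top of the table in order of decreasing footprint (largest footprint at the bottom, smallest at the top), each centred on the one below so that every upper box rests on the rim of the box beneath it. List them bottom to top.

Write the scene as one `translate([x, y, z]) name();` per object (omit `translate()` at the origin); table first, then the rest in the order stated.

table();
translate([467, 202, 708]) open_box();
translate([469, 206, 961]) open_box_2();
translate([479, 218, 1277]) open_box_3();
translate([482, 219, 1515]) open_box_4();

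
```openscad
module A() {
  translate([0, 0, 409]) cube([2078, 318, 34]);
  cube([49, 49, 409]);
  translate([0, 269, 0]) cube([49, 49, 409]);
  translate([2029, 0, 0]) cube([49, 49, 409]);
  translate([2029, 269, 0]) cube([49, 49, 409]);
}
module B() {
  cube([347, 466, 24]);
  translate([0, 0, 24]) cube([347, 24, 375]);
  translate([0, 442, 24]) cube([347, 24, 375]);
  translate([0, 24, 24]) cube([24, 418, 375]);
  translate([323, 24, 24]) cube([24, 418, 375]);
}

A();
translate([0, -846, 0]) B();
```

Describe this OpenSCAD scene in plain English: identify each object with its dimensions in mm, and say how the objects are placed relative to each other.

A is a long wooden bench with a 2078 mm (x) × 318 mm (y) seat, 34 mm thick, its top surface 443 mm above the floor. Four 49 mm square legs at the seat corners, flush with the edges, run from z = 0 to the seat underside.

B is an open-topped rectangular box: outside dimensions 347×466×399 mm, with a uniform wall and base thickness of 24 mm. The base is a full 347×466 slab on the floor; four walls sit on top of the base. The front and back walls (the −y and +y sides) span the full width; the two side walls fit between them.

The open box is on the floor beside the bench on its −y side.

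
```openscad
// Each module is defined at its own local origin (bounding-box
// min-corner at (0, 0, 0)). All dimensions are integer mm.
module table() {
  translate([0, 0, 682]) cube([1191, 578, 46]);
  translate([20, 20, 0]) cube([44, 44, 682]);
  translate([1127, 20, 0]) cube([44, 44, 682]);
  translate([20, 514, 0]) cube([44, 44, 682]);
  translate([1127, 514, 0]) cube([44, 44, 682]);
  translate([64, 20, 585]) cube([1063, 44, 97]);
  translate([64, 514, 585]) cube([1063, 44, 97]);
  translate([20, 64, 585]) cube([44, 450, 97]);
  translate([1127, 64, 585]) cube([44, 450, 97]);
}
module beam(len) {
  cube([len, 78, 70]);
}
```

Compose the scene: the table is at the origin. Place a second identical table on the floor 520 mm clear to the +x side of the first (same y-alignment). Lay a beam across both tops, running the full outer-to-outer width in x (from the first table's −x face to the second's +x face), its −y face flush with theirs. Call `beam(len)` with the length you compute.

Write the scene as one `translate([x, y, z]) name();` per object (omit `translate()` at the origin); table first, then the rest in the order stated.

table();
translate([1711, 0, 0]) table();
translate([0, 0, 728]) beam(2902);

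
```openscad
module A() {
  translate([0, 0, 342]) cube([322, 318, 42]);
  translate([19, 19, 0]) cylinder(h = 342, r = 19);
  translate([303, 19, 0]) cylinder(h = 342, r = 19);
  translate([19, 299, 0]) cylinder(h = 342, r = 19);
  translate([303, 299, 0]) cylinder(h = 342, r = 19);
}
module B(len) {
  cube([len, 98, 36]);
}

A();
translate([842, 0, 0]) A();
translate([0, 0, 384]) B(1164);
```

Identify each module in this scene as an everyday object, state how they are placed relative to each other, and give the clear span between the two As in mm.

Second stool starts at x = 842; first ends at x = 322; clear span = 842 − 322 = 520 mm.

A is a stool. B is a beam. A beam spans the tops of two stools. The clear span between the two stools is 520 mm.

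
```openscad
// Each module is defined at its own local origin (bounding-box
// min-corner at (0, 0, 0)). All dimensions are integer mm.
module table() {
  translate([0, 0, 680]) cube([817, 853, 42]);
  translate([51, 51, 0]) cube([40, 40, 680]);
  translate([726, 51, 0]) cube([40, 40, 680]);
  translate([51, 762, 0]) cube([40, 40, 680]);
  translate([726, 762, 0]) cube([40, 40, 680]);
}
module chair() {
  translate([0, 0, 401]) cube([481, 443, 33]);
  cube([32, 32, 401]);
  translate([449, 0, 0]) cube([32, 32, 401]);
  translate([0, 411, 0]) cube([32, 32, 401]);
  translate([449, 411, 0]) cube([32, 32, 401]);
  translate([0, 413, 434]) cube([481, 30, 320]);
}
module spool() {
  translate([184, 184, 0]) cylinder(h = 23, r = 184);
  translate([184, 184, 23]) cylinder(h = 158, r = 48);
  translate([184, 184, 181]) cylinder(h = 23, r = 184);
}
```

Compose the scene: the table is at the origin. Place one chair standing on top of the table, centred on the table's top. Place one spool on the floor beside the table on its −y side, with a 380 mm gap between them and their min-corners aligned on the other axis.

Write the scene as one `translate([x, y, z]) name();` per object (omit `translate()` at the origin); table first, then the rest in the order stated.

table();
translate([168, 205, 722]) chair();
translate([0, -748, 0]) spool();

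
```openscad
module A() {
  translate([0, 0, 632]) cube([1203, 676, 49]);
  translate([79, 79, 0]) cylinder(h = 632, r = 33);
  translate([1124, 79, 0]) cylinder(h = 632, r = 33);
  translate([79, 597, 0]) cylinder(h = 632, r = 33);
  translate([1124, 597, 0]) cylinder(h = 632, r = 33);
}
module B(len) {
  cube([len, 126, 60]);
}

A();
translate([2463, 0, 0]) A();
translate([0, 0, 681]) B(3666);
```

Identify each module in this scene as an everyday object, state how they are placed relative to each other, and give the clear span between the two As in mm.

A is a table. B is a beam. A beam spans the tops of two tables. The clear span between the two tables is 1260 mm.

Second table starts at x = 2463; first ends at x = 1203; clear span = 2463 − 1203 = 1260 mm.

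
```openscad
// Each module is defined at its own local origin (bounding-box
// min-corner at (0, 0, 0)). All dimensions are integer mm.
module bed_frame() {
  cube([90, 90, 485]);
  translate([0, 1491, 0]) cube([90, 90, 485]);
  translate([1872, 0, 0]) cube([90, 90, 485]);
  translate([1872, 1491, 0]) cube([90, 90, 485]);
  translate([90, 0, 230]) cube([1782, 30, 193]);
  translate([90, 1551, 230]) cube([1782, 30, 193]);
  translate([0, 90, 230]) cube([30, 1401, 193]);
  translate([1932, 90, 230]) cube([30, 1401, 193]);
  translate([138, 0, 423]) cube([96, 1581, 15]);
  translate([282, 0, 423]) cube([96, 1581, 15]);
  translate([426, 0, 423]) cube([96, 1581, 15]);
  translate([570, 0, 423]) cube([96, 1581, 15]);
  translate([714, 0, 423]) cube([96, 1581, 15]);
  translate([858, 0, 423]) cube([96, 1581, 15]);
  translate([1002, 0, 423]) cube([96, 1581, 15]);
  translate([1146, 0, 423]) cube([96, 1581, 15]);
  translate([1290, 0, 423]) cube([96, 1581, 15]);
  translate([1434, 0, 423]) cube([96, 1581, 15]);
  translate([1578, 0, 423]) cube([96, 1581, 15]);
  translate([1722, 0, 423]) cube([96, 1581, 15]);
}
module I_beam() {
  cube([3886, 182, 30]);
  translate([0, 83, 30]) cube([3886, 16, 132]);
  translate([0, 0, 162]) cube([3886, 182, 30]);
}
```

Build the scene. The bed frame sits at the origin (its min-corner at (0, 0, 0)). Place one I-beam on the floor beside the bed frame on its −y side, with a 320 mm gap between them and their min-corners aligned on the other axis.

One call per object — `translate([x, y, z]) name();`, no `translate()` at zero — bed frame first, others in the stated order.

bed_frame();
translate([0, -502, 0]) I_beam();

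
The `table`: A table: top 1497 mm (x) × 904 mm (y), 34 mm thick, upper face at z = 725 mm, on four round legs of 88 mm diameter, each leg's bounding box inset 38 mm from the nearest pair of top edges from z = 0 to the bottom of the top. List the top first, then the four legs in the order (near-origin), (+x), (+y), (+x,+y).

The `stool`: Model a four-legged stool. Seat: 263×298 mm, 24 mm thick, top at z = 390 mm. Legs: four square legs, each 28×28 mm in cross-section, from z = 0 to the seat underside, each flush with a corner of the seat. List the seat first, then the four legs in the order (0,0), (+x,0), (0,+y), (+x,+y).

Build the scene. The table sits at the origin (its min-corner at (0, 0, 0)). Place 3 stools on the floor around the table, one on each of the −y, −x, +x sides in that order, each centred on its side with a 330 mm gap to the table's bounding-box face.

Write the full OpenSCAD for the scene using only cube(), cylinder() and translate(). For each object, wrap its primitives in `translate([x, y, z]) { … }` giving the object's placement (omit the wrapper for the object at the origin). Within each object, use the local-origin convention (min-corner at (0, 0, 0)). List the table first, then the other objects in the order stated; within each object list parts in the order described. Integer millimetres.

translate([0, 0, 691]) cube([1497, 904, 34]);
translate([82, 82, 0]) cylinder(h = 691, r = 44);
translate([1415, 82, 0]) cylinder(h = 691, r = 44);
translate([82, 822, 0]) cylinder(h = 691, r = 44);
translate([1415, 822, 0]) cylinder(h = 691, r = 44);
translate([617, -628, 0]) {
  translate([0, 0, 366]) cube([263, 298, 24]);
  cube([28, 28, 366]);
  translate([235, 0, 0]) cube([28, 28, 366]);
  translate([0, 270, 0]) cube([28, 28, 366]);
  translate([235, 270, 0]) cube([28, 28, 366]);
}
translate([-593, 303, 0]) {
  translate([0, 0, 366]) cube([263, 298, 24]);
  cube([28, 28, 366]);
  translate([235, 0, 0]) cube([28, 28, 366]);
  translate([0, 270, 0]) cube([28, 28, 366]);
  translate([235, 270, 0]) cube([28, 28, 366]);
}
translate([1827, 303, 0]) {
  translate([0, 0, 366]) cube([263, 298, 24]);
  cube([28, 28, 366]);
  translate([235, 0, 0]) cube([28, 28, 366]);
  translate([0, 270, 0]) cube([28, 28, 366]);
  translate([235, 270, 0]) cube([28, 28, 366]);
}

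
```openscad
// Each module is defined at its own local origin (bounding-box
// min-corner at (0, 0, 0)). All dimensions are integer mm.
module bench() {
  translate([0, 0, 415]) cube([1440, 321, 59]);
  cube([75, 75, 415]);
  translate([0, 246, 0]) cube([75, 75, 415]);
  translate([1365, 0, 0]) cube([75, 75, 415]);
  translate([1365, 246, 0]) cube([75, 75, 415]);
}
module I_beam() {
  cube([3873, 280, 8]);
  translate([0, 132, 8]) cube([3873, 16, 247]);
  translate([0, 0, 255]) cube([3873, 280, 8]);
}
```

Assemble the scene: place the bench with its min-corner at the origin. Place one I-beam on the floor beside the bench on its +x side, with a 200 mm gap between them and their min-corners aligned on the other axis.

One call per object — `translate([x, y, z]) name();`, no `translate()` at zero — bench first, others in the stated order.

bench();
translate([1640, 0, 0]) I_beam();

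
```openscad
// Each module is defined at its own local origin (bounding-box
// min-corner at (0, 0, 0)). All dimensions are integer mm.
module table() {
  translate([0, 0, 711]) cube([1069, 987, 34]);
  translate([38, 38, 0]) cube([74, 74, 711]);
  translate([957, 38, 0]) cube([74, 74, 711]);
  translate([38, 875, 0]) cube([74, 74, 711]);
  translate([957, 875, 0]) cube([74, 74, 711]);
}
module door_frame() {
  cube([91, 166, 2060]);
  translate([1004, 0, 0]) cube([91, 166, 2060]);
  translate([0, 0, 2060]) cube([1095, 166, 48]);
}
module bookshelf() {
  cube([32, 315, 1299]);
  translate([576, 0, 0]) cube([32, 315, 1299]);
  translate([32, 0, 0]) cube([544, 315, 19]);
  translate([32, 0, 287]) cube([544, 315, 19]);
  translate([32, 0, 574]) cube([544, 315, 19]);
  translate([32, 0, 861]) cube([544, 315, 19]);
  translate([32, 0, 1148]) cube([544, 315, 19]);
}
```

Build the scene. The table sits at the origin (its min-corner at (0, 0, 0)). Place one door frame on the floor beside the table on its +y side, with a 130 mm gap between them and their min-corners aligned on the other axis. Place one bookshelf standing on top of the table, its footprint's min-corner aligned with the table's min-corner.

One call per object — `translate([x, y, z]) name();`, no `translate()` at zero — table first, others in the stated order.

table();
translate([0, 1117, 0]) door_frame();
translate([0, 0, 745]) bookshelf();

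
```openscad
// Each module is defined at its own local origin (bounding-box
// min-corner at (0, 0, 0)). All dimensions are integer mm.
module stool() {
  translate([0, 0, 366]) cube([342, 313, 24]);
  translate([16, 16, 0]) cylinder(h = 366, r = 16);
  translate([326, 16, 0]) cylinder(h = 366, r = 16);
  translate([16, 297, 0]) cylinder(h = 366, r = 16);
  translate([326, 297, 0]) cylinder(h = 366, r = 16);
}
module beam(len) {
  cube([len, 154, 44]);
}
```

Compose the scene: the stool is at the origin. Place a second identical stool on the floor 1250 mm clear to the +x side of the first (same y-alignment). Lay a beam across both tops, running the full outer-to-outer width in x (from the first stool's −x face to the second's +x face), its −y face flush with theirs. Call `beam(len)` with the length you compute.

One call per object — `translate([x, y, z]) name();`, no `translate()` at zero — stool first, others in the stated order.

stool();
translate([1592, 0, 0]) stool();
translate([0, 0, 390]) beam(1934);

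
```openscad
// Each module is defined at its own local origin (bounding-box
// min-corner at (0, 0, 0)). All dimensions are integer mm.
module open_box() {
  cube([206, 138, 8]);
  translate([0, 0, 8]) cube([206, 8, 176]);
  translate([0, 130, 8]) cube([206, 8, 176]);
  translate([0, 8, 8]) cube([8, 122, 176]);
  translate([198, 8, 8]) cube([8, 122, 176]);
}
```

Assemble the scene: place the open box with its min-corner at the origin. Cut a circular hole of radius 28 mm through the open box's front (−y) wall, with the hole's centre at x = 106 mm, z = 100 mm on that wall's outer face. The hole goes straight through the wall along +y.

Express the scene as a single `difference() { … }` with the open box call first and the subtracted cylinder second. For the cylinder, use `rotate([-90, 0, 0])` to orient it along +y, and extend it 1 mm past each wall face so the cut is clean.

difference() {
  open_box();
  translate([106, -1, 100]) rotate([-90, 0, 0]) cylinder(h = 10, r = 28);
}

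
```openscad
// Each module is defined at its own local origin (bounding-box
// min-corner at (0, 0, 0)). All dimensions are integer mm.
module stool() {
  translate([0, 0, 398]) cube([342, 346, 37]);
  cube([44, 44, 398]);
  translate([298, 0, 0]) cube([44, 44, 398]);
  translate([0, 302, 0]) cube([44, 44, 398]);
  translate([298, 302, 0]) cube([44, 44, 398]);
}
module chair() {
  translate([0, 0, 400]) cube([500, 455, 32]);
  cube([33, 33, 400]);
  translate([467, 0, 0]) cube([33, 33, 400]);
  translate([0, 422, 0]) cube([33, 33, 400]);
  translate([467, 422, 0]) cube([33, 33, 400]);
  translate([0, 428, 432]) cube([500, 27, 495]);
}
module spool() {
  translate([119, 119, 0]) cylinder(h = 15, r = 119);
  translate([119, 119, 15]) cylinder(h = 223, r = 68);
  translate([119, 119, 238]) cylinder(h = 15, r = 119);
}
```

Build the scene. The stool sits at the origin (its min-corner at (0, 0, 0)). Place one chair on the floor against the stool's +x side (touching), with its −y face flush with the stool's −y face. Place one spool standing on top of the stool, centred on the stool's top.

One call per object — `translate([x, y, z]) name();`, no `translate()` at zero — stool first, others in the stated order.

stool();
translate([342, 0, 0]) chair();
translate([52, 54, 435]) spool();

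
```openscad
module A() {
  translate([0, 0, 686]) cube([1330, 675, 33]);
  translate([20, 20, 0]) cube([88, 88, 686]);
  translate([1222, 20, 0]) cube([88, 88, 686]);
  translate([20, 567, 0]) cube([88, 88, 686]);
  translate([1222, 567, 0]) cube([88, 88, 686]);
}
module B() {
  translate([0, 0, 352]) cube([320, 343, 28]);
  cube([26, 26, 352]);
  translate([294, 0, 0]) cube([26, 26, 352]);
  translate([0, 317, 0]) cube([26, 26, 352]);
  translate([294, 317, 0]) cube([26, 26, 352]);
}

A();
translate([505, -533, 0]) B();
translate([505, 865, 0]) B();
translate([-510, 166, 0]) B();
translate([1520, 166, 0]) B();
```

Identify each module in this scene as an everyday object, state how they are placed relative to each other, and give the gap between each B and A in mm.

Each stool's nearest face is 190 mm from the table's bounding box.

A is a table. B is a stool. Four stools sit around the table at the −y, +y, −x, +x sides. The gap between each stool and the table is 190 mm.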